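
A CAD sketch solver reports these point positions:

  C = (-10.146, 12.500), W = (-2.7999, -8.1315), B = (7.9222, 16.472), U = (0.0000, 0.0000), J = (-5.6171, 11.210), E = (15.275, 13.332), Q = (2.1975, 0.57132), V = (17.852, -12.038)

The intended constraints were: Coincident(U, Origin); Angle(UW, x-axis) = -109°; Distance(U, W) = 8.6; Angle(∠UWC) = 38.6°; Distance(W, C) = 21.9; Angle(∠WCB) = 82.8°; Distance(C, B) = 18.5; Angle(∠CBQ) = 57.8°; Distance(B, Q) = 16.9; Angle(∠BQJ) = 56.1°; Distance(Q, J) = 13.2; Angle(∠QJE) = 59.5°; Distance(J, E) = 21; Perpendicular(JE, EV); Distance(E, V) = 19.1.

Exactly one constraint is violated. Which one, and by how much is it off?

Distance(E, V) = 19.1 — off by 6.40.

U = (0.00, 0.00) ✓; UW at -109.0° ✓; |UW| = 8.600 ✓; ∠UWC = 38.60° ✓; |WC| = 21.90 ✓; ∠WCB = 82.80° ✓; |CB| = 18.50 ✓; ∠CBQ = 57.80° ✓; |BQ| = 16.90 ✓; ∠BQJ = 56.10° ✓; |QJ| = 13.20 ✓; ∠QJE = 59.50° ✓; |JE| = 21.00 ✓; ∠(JE, EV) = 90.00° ✓; |EV| = 25.50 ✗.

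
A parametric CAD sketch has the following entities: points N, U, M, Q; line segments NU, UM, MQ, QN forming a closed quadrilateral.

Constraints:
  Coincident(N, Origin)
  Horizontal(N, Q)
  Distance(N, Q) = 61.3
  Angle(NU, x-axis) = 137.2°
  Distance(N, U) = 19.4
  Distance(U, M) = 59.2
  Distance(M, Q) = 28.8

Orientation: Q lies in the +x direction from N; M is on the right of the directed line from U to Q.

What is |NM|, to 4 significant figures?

40.57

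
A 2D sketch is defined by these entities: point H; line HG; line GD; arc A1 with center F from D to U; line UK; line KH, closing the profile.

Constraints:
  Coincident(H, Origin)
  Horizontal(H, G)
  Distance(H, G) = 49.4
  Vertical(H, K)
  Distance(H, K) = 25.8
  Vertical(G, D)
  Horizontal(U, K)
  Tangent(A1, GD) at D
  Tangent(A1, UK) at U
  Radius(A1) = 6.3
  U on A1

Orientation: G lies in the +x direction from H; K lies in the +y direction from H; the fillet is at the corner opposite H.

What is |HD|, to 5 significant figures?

53.109

The virtual corner opposite H is at (49.400, 25.800). Tangency of A1 to GD means the radius FD is perpendicular to GD and since A1 is tangent to UK there, FU ⟂ UK, with radius 6.3, so the center F sits 6.3 in from both sides at F = (43.100, 19.500). That places the tangent points at D = (49.400, 19.500) on GD and U = (43.100, 25.800) on UK. Then |HD| = |D − H| = 53.109.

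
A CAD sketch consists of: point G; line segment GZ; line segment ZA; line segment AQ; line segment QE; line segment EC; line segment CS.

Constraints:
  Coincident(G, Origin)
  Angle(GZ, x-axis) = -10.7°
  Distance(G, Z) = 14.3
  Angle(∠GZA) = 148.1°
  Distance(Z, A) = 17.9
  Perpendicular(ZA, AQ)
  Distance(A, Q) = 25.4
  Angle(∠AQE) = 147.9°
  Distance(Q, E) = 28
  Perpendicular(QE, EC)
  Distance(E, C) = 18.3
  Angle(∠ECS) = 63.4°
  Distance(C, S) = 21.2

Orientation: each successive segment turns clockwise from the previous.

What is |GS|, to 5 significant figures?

27.378

G is at the origin; GZ runs at -10.7° with length 14.3, so Z = (14.051, -2.6550). ∠GZA = 148.1° gives ZA at -42.600° from the x-axis; with |ZA| = 17.9, A = (27.228, -14.771). ZA ⟂ AQ, so AQ runs at -132.60°; with |AQ| = 25.4, Q = (10.035, -33.468). ∠AQE = 147.9° gives QE at -164.70° from the x-axis; with |QE| = 28.0, E = (-16.973, -40.856). QE ⟂ EC, so EC runs at 105.30°; with |EC| = 18.3, C = (-21.802, -23.205). ∠ECS = 63.4° gives CS at -11.300° from the x-axis; with |CS| = 21.2, S = (-1.0126, -27.359). Then |GS| = |S − G| = 27.378.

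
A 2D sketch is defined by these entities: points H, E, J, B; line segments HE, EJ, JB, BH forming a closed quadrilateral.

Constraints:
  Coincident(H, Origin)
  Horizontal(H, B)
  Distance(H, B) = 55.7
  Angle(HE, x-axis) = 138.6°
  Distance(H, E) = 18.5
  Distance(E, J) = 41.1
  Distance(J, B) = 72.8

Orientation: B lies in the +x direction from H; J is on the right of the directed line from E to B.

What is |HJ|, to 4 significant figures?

30.87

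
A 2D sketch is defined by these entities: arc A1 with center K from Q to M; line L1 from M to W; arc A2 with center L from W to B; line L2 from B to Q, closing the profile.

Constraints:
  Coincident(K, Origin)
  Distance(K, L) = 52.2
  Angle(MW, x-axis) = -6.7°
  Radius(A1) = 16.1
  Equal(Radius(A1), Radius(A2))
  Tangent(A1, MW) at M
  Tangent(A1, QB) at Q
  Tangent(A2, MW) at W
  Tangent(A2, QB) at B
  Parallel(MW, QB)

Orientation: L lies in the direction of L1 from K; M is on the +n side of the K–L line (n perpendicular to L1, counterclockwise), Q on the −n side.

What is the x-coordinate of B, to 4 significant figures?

49.97

Tangency of A1 to both parallel lines with radius 16.1 puts M and Q at K ± 16.1·n: M = (1.878, 15.99), Q = (-1.878, -15.99). Equal radii place W and B the same way about L: W = L + 16.1·n = (53.72, 9.900), B = L − 16.1·n = (49.97, -22.08). So B.x = 49.97.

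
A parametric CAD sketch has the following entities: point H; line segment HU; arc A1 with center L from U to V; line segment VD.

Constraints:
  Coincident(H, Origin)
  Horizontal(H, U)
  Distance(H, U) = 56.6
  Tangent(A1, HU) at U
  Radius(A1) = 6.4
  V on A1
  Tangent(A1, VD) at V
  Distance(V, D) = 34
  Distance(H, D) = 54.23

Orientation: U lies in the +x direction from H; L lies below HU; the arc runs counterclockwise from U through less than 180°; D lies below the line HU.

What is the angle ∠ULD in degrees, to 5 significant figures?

151.17°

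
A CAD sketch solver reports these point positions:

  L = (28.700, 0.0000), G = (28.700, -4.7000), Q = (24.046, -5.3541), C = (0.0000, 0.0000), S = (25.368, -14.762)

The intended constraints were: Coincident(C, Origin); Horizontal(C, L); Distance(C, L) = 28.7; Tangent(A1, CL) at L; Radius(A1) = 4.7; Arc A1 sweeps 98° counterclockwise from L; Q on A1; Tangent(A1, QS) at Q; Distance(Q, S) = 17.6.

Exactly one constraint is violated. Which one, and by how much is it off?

Distance(Q, S) = 17.6 — off by 8.10.

C = (0.00, 0.00) ✓; C.y = 0.00, L.y = 0.00 ✓; |CL| = 28.70 ✓; ∠(GL, LC) = 90.00° ✓; |GL| = 4.700 ✓; bearing(G→Q) − bearing(G→L) = 98.00° ✓; |GQ| = 4.700 ✓; ∠(GQ, QS) = 90.00° ✓; |QS| = 9.500 ✗.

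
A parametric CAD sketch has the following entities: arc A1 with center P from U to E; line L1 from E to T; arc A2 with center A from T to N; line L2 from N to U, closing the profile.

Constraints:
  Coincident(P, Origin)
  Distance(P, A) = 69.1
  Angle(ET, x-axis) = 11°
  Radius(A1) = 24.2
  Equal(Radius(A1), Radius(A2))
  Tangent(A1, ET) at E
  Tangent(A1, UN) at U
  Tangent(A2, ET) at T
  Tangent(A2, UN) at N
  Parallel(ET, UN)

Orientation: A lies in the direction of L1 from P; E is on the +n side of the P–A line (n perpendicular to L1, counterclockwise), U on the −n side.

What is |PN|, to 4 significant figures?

73.22

The slot axis is L1's direction at 11.0°, so u = (cos 11.0°, sin 11.0°) = (0.9816, 0.1908) and n = (−sin 11.0°, cos 11.0°) = (-0.1908, 0.9816). P is at the origin and A lies 69.1 along u from P, so A = 69.1·u = (67.83, 13.18). Tangency of A1 to both parallel lines with radius 24.2 puts E and U at P ± 24.2·n: E = (-4.618, 23.76), U = (4.618, -23.76). Equal radii place T and N the same way about A: T = A + 24.2·n = (63.21, 36.94), N = A − 24.2·n = (72.45, -10.57). Then |PN| = |N − P| = 73.22.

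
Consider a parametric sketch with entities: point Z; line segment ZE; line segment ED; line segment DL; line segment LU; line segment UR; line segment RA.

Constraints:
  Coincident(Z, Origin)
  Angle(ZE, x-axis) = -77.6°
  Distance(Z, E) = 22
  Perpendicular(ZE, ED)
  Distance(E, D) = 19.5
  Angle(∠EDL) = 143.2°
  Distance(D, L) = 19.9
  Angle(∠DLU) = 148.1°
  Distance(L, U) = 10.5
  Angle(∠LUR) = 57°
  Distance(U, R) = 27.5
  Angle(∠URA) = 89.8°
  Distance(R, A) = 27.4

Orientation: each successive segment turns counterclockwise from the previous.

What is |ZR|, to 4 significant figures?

13.65

Z is at the origin; ZE runs at -77.6° with length 22.0, so E = (4.724, -21.49). The perpendicularity gives ED at right angles to ZE, so ED runs at 12.40°; with |ED| = 19.5, D = (23.77, -17.30). ∠EDL = 143.2° gives DL at 49.20° from the x-axis; with |DL| = 19.9, L = (36.77, -2.235). ∠DLU = 148.1° gives LU at 81.10° from the x-axis; with |LU| = 10.5, U = (38.40, 8.138). ∠LUR = 57.0° gives UR at -155.9° from the x-axis; with |UR| = 27.5, R = (13.29, -3.091). Then |ZR| = |R − Z| = 13.65.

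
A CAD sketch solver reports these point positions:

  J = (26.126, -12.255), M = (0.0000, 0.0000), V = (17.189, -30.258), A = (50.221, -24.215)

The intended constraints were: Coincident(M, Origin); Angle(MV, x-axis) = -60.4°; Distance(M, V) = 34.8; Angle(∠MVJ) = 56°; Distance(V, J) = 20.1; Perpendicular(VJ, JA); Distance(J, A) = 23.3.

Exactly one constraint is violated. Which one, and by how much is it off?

Distance(J, A) = 23.3 — off by 3.60.

M = (0.00, 0.00) ✓; MV at -60.40° ✓; |MV| = 34.80 ✓; ∠MVJ = 56.00° ✓; |VJ| = 20.10 ✓; ∠(VJ, JA) = 90.00° ✓; |JA| = 26.90 ✗.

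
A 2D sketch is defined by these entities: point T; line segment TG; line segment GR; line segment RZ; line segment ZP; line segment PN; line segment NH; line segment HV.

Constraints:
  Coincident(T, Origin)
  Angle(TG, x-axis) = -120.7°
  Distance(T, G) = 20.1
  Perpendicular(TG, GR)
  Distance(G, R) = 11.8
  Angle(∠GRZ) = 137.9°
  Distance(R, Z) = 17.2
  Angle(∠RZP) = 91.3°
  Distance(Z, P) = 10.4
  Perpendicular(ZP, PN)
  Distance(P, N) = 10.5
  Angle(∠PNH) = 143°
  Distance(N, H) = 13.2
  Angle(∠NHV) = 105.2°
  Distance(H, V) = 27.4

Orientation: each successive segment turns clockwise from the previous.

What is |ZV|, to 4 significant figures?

25.42

∠PNH = 143.0° gives NH at -108.5° from the x-axis; with |NH| = 13.2, H = (-16.49, -14.00). ∠NHV = 105.2° gives HV at 176.7° from the x-axis; with |HV| = 27.4, V = (-43.84, -12.43). Then |ZV| = |V − Z| = 25.42.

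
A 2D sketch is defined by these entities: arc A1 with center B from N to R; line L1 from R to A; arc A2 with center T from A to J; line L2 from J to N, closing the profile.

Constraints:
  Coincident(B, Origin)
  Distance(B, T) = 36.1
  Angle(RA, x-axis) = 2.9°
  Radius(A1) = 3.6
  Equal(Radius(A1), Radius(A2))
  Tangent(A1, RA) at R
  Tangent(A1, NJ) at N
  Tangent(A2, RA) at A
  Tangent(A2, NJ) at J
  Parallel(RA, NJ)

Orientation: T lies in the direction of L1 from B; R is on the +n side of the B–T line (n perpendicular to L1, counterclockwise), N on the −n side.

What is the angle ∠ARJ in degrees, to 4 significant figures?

11.28°

The slot axis is L1's direction at 2.9°, so u = (cos 2.9°, sin 2.9°) = (0.9987, 0.05059) and n = (−sin 2.9°, cos 2.9°) = (-0.05059, 0.9987). B is at the origin and T lies 36.1 along u from B, so T = 36.1·u = (36.05, 1.826). Tangency of A1 to both parallel lines with radius 3.6 puts R and N at B ± 3.6·n: R = (-0.1821, 3.595), N = (0.1821, -3.595). Equal radii place A and J the same way about T: A = T + 3.6·n = (35.87, 5.422), J = T − 3.6·n = (36.24, -1.769). Then cos ∠ARJ = RA·RJ / (|RA||RJ|), giving 11.28°.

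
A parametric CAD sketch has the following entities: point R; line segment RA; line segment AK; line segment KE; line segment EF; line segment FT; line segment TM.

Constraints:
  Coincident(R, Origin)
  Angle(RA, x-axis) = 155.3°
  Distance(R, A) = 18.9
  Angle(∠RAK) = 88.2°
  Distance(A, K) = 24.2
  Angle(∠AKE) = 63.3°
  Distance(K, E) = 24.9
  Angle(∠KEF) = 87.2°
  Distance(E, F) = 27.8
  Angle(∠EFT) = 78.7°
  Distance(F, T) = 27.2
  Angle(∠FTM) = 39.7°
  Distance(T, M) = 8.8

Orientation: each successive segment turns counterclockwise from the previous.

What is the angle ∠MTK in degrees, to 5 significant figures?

56.753°

R is at the origin; RA runs at 155.3° with length 18.9, so A = (-17.171, 7.8977). ∠RAK = 88.2° gives AK at -112.90° from the x-axis; with |AK| = 24.2, K = (-26.588, -14.395). ∠AKE = 63.3° gives KE at 3.8000° from the x-axis; with |KE| = 24.9, E = (-1.7423, -12.745). ∠KEF = 87.2° gives EF at 96.600° from the x-axis; with |EF| = 27.8, F = (-4.9376, 14.871). ∠EFT = 78.7° gives FT at -162.10° from the x-axis; with |FT| = 27.2, T = (-30.821, 6.5109). ∠FTM = 39.7° gives TM at -21.800° from the x-axis; with |TM| = 8.8, M = (-22.650, 3.2428). Then cos ∠MTK = TM·TK / (|TM||TK|), giving 56.753°.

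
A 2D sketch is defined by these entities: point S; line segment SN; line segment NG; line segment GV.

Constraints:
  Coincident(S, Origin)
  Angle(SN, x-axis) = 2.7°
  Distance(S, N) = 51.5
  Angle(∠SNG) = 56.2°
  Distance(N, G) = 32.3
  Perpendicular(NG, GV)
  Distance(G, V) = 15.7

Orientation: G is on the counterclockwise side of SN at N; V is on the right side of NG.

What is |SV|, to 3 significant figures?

58.6

∠SNG = 56.2°, so NG runs at 2.7° + (180° − 56.2°) = 126° from the x-axis; with |NG| = 32.3, G = N + 32.3·(cos 126°, sin 126°) = (32.2, 28.4). NG ⟂ GV; with |GV| = 15.7 on the right of NG, V = G + 15.7·(0.804, 0.595) = (44.9, 37.7). Then |SV| = |V − S| = 58.6.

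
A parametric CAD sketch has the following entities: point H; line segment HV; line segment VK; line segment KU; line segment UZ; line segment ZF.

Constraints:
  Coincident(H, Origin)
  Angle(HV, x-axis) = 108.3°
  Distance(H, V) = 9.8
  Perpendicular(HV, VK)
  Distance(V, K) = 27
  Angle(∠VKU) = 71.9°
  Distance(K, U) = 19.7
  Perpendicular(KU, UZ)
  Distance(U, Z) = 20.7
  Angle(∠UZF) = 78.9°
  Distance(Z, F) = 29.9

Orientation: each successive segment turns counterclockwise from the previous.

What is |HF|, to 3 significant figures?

28.4

KU is perpendicular to UZ, so UZ runs at 36.4°; with |UZ| = 20.7, Z = (-0.360, -2.75). ∠UZF = 78.9° gives ZF at 138° from the x-axis; with |ZF| = 29.9, F = (-22.4, 17.5). Then |HF| = |F − H| = 28.4.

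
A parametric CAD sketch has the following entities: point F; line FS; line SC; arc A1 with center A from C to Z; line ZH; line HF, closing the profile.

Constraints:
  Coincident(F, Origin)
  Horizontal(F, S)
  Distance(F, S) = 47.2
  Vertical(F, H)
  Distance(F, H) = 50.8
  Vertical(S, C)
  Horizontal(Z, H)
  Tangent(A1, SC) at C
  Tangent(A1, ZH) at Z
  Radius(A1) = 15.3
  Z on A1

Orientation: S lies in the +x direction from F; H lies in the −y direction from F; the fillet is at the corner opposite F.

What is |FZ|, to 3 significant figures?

60.0

The virtual corner opposite F is at (47.2, -50.8). Since A1 is tangent to SC there, AC ⟂ SC and A1 meets ZH tangentially, so AZ is at right angles to ZH, with radius 15.3, so the center A sits 15.3 in from both sides at A = (31.9, -35.5). That places the tangent points at C = (47.2, -35.5) on SC and Z = (31.9, -50.8) on ZH. Then |FZ| = |Z − F| = 60.0.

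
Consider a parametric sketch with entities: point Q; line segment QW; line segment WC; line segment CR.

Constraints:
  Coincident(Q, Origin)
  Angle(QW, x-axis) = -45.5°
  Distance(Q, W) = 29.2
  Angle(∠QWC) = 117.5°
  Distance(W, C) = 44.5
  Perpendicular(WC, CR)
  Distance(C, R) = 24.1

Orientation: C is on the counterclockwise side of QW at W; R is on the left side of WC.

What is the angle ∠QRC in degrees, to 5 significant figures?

91.779°

∠QWC = 117.5°, so WC runs at -45.5° + (180° − 117.5°) = 17.000° from the x-axis; with |WC| = 44.5, C = W + 44.5·(cos 17.000°, sin 17.000°) = (63.022, -7.8164). WC is perpendicular to CR; with |CR| = 24.1 on the left of WC, R = C + 24.1·(-0.29237, 0.95630) = (55.976, 15.231). Then cos ∠QRC = RQ·RC / (|RQ||RC|), giving 91.779°.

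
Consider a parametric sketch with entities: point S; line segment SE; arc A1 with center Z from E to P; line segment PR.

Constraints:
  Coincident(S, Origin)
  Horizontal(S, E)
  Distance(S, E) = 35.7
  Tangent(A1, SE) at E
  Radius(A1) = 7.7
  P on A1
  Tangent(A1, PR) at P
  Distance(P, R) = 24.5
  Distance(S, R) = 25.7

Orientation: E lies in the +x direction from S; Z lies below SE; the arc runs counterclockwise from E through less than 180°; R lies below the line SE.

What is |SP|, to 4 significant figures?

29.93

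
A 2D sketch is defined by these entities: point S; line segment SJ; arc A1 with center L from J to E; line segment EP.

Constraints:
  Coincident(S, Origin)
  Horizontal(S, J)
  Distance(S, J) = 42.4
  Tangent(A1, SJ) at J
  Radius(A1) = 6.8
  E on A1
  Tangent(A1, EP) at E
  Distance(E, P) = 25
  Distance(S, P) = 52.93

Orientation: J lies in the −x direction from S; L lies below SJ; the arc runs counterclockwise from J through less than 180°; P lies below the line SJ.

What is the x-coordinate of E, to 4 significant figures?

-48.91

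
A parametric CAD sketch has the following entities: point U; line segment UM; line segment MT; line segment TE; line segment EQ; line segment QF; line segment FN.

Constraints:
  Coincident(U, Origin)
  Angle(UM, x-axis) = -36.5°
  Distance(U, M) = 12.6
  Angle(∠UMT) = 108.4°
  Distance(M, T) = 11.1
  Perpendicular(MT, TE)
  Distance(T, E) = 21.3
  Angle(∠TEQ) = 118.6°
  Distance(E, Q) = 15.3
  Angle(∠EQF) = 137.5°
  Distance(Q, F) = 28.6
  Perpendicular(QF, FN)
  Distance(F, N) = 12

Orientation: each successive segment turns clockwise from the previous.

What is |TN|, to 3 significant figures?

39.6

U is at the origin; UM runs at -36.5° with length 12.6, so M = (10.1, -7.49). ∠UMT = 108.4° gives MT at -108° from the x-axis; with |MT| = 11.1, T = (6.68, -18.0). The perpendicularity gives TE at right angles to MT, so TE runs at 162°; with |TE| = 21.3, E = (-13.6, -11.4). ∠TEQ = 118.6° gives EQ at 100° from the x-axis; with |EQ| = 15.3, Q = (-16.4, 3.62). ∠EQF = 137.5° gives QF at 58.0° from the x-axis; with |QF| = 28.6, F = (-1.20, 27.9). QF ⟂ FN, so FN runs at -32.0°; with |FN| = 12.0, N = (8.98, 21.5). Then |TN| = |N − T| = 39.6.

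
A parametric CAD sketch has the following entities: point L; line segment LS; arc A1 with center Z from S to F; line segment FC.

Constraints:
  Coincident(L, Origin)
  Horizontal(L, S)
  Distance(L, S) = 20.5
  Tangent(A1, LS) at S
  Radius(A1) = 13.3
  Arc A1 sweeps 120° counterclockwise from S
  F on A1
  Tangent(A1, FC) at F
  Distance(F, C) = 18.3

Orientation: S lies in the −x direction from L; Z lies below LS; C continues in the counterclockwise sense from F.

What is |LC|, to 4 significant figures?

42.48

On A1, S sits at bearing 90° from Z; a 120° counterclockwise sweep puts F at bearing 210°, so F = Z + 13.3·(cos 210°, sin 210°) = (-32.02, -19.95). The tangent condition forces ZF to be normal to FC, so FC runs along (−sin 210°, cos 210°); with |FC| = 18.3, C = (-22.87, -35.80). Then |LC| = |C − L| = 42.48.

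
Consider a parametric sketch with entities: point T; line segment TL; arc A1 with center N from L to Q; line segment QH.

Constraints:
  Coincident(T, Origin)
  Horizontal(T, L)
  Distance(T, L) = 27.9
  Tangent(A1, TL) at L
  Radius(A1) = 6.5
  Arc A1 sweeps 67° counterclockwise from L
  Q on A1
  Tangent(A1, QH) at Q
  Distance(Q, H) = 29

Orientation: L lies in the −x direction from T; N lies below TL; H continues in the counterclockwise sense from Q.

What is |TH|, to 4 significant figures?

54.63

T is at the origin; T and L share the same y with |TL| = 27.9 and L on the −x side, so L = (-27.90, 0.000). Tangency of A1 to TL means the radius NL is perpendicular to TL, so N = L + (0, -6.5) = (-27.90, -6.500). On A1, L sits at bearing 90° from N; a 67° counterclockwise sweep puts Q at bearing 157°, so Q = N + 6.5·(cos 157°, sin 157°) = (-33.88, -3.960). Since A1 is tangent to QH there, NQ ⟂ QH, so QH runs along (−sin 157°, cos 157°); with |QH| = 29.0, H = (-45.21, -30.65). Then |TH| = |H − T| = 54.63.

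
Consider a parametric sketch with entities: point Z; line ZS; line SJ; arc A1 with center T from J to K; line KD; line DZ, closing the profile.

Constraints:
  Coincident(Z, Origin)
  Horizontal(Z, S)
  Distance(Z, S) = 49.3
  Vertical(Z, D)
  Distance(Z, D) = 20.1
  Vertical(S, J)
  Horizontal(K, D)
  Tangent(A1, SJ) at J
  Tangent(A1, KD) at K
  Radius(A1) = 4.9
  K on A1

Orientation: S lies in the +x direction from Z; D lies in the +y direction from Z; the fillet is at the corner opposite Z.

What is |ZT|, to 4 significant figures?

46.93

Z is at the origin; Z and S share the same y with |ZS| = 49.3 and S on the +x side, so S = (49.30, 0.000). ZD is vertical with |ZD| = 20.1 and D on the +y side, so D = (0.000, 20.10). The virtual corner opposite Z is at (49.30, 20.10). Tangency of A1 to SJ means the radius TJ is perpendicular to SJ and since A1 is tangent to KD there, TK ⟂ KD, with radius 4.9, so the center T sits 4.9 in from both sides at T = (44.40, 15.20). Then |ZT| = |T − Z| = 46.93.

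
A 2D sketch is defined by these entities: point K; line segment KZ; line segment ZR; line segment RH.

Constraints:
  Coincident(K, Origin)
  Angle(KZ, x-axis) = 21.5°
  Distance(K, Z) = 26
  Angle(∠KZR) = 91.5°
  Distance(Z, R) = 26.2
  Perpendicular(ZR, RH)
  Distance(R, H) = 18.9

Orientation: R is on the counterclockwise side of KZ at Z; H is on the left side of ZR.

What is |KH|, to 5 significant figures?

27.800

∠KZR = 91.5°, so ZR runs at 21.5° + (180° − 91.5°) = 110.00° from the x-axis; with |ZR| = 26.2, R = Z + 26.2·(cos 110.00°, sin 110.00°) = (15.230, 34.149). ZR ⟂ RH; with |RH| = 18.9 on the left of ZR, H = R + 18.9·(-0.93969, -0.34202) = (-2.5303, 27.685). Then |KH| = |H − K| = 27.800.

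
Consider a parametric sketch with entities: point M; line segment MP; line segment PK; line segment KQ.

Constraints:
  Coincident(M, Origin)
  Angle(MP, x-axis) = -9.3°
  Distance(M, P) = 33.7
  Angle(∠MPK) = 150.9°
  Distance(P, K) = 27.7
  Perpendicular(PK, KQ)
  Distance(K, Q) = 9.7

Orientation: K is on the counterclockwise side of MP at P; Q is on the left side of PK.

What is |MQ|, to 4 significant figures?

57.54

∠MPK = 150.9°, so PK runs at -9.3° + (180° − 150.9°) = 19.80° from the x-axis; with |PK| = 27.7, K = P + 27.7·(cos 19.80°, sin 19.80°) = (59.32, 3.937). PK is perpendicular to KQ; with |KQ| = 9.7 on the left of PK, Q = K + 9.7·(-0.3387, 0.9409) = (56.03, 13.06). Then |MQ| = |Q − M| = 57.54.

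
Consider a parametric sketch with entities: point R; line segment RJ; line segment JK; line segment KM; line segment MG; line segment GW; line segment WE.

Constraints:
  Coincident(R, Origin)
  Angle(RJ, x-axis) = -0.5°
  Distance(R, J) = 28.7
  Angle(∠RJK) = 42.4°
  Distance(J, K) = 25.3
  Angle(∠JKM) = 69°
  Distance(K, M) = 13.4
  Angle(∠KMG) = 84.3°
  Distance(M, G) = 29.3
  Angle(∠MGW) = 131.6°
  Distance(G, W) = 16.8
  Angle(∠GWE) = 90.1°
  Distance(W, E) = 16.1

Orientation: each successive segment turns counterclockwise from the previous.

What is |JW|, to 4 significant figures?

19.63

∠KMG = 84.3° gives MG at -16.20° from the x-axis; with |MG| = 29.3, G = (33.30, -3.636). ∠MGW = 131.6° gives GW at 32.20° from the x-axis; with |GW| = 16.8, W = (47.52, 5.317). Then |JW| = |W − J| = 19.63.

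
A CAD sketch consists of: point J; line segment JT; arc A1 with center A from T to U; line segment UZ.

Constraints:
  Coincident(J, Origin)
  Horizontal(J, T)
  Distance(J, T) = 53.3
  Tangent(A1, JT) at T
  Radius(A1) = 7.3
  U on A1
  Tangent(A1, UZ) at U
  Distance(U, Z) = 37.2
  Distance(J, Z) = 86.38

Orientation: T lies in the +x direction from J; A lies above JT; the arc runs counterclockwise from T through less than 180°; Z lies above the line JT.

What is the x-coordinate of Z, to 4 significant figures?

78.83

Checks: |AU| = 7.300 ✓; ∠(AU, UZ) = 90.00° ✓; |UZ| = 37.20 ✓; |JZ| = 86.38 ✓.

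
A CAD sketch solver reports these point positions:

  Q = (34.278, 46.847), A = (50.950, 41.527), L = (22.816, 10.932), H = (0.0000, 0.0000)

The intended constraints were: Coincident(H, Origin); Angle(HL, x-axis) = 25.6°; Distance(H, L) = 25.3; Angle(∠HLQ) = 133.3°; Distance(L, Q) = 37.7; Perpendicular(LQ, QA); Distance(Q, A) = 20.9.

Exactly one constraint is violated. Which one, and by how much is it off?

Distance(Q, A) = 20.9 — off by 3.40.

H = (0.00, 0.00) ✓; HL at 25.60° ✓; |HL| = 25.30 ✓; ∠HLQ = 133.3° ✓; |LQ| = 37.70 ✓; ∠(LQ, QA) = 90.00° ✓; |QA| = 17.50 ✗.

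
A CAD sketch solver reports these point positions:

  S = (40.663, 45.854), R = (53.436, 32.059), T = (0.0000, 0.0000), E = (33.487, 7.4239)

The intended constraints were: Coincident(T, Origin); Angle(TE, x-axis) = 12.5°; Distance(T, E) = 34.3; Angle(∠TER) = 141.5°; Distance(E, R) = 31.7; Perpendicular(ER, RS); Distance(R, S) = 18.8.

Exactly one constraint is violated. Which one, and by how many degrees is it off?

Perpendicular(ER, RS) — off by 8.20°.

T = (0.00, 0.00) ✓; TE at 12.50° ✓; |TE| = 34.30 ✓; ∠TER = 141.5° ✓; |ER| = 31.70 ✓; ∠(ER, RS) = 81.80° ✗; |RS| = 18.80 ✓.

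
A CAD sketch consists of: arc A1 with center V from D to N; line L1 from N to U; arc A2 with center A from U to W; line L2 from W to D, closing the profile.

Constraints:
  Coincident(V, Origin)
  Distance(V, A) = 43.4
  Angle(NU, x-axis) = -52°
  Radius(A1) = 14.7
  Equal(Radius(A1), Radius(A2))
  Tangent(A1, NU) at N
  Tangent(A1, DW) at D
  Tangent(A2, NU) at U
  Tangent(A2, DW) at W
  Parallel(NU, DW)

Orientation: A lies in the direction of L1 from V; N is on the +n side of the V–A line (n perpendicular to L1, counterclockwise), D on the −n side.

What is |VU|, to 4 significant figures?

45.82

Tangency of A1 to both parallel lines with radius 14.7 puts N and D at V ± 14.7·n: N = (11.58, 9.050), D = (-11.58, -9.050). Equal radii place U and W the same way about A: U = A + 14.7·n = (38.30, -25.15), W = A − 14.7·n = (15.14, -43.25). Then |VU| = |U − V| = 45.82.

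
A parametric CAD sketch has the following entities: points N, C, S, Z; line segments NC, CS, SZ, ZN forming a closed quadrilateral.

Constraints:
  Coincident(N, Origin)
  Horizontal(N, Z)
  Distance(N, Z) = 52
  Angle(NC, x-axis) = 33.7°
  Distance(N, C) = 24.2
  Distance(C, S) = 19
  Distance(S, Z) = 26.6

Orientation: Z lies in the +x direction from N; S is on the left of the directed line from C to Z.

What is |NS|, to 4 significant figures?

43.12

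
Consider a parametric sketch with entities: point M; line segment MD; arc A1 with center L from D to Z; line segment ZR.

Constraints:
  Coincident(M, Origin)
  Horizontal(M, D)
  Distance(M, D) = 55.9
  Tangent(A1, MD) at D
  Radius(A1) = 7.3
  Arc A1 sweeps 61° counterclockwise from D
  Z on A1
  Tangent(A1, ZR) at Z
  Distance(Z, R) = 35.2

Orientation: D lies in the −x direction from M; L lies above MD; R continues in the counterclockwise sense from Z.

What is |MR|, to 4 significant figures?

47.40

M is at the origin; M and D share the same y with |MD| = 55.9 and D on the −x side, so D = (-55.90, 0.000). Tangency of A1 to MD means the radius LD is perpendicular to MD, so L = D + (0, 7.3) = (-55.90, 7.300). On A1, D sits at bearing -90° from L; a 61° counterclockwise sweep puts Z at bearing -29°, so Z = L + 7.3·(cos -29°, sin -29°) = (-49.52, 3.761). A1 meets ZR tangentially, so LZ is at right angles to ZR, so ZR runs along (−sin -29°, cos -29°); with |ZR| = 35.2, R = (-32.45, 34.55). Then |MR| = |R − M| = 47.40.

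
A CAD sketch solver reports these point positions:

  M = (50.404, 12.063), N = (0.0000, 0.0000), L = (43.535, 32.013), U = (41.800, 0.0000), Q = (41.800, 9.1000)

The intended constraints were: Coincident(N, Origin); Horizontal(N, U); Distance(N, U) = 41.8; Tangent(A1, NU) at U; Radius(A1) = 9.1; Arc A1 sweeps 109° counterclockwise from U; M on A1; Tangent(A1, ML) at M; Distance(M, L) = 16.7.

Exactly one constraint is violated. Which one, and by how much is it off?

Distance(M, L) = 16.7 — off by 4.40.

N = (0.00, 0.00) ✓; N.y = 0.00, U.y = 0.00 ✓; |NU| = 41.80 ✓; ∠(QU, UN) = 90.00° ✓; |QU| = 9.100 ✓; bearing(Q→M) − bearing(Q→U) = 109.0° ✓; |QM| = 9.100 ✓; ∠(QM, ML) = 90.00° ✓; |ML| = 21.10 ✗.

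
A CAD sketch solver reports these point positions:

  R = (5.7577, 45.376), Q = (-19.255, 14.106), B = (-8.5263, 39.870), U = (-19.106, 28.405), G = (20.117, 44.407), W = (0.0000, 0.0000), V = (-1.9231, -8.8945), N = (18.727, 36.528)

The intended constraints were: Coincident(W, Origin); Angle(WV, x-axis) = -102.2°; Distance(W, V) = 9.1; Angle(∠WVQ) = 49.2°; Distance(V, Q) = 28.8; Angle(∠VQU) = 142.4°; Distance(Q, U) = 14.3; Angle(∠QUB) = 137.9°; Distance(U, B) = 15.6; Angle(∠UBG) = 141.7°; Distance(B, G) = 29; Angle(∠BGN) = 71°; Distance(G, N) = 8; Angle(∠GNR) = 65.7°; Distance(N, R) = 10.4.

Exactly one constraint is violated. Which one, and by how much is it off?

Distance(N, R) = 10.4 — off by 5.30.

W = (0.00, 0.00) ✓; WV at -102.2° ✓; |WV| = 9.100 ✓; ∠WVQ = 49.20° ✓; |VQ| = 28.80 ✓; ∠VQU = 142.4° ✓; |QU| = 14.30 ✓; ∠QUB = 137.9° ✓; |UB| = 15.60 ✓; ∠UBG = 141.7° ✓; |BG| = 29.00 ✓; ∠BGN = 70.99° ✓; |GN| = 8.001 ✓; ∠GNR = 65.70° ✓; |NR| = 15.70 ✗.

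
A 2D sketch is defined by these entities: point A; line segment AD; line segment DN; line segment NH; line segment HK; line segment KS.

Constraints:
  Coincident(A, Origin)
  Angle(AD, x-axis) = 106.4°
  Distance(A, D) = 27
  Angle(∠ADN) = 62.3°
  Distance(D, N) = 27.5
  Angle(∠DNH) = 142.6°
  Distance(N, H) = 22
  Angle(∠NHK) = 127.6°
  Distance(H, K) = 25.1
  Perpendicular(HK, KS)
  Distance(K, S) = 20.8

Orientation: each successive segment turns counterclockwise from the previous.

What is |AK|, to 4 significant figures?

35.62

A is at the origin; AD runs at 106.4° with length 27.0, so D = (-7.623, 25.90). ∠ADN = 62.3° gives DN at -135.9° from the x-axis; with |DN| = 27.5, N = (-27.37, 6.764). ∠DNH = 142.6° gives NH at -98.50° from the x-axis; with |NH| = 22.0, H = (-30.62, -14.99). ∠NHK = 127.6° gives HK at -46.10° from the x-axis; with |HK| = 25.1, K = (-13.22, -33.08). Then |AK| = |K − A| = 35.62.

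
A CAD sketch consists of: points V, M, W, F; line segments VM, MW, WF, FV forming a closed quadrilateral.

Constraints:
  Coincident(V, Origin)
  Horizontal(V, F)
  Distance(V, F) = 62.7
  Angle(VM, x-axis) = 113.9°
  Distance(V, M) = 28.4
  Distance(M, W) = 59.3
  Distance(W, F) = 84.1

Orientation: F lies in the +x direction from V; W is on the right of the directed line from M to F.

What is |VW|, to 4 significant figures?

36.30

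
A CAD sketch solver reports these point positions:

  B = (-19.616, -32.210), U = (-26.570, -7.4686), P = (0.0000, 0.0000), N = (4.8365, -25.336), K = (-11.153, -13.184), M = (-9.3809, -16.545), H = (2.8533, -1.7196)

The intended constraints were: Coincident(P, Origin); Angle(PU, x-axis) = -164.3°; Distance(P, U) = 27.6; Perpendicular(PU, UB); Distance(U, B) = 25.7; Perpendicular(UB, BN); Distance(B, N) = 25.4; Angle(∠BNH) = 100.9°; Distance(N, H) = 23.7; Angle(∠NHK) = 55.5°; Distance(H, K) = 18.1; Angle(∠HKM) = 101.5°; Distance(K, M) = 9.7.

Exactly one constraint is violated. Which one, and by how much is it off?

Distance(K, M) = 9.7 — off by 5.90.

P = (0.00, 0.00) ✓; PU at -164.3° ✓; |PU| = 27.60 ✓; ∠(PU, UB) = 90.00° ✓; |UB| = 25.70 ✓; ∠(UB, BN) = 90.00° ✓; |BN| = 25.40 ✓; ∠BNH = 100.9° ✓; |NH| = 23.70 ✓; ∠NHK = 55.50° ✓; |HK| = 18.10 ✓; ∠HKM = 101.5° ✓; |KM| = 3.800 ✗.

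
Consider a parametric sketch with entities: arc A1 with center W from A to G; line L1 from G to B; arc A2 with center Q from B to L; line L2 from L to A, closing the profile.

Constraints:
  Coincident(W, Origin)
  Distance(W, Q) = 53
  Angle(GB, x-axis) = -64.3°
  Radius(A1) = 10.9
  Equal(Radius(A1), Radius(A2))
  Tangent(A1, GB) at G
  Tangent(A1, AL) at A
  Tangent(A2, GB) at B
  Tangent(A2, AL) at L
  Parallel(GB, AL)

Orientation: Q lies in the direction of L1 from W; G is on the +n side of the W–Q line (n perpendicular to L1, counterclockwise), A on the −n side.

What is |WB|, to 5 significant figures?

54.109

The slot axis is L1's direction at -64.3°, so u = (cos -64.3°, sin -64.3°) = (0.43366, -0.90108) and n = (−sin -64.3°, cos -64.3°) = (0.90108, 0.43366). W is at the origin and Q lies 53.0 along u from W, so Q = 53.0·u = (22.984, -47.757). Tangency of A1 to both parallel lines with radius 10.9 puts G and A at W ± 10.9·n: G = (9.8217, 4.7269), A = (-9.8217, -4.7269). Equal radii place B and L the same way about Q: B = Q + 10.9·n = (32.806, -43.030), L = Q − 10.9·n = (13.162, -52.484). Then |WB| = |B − W| = 54.109.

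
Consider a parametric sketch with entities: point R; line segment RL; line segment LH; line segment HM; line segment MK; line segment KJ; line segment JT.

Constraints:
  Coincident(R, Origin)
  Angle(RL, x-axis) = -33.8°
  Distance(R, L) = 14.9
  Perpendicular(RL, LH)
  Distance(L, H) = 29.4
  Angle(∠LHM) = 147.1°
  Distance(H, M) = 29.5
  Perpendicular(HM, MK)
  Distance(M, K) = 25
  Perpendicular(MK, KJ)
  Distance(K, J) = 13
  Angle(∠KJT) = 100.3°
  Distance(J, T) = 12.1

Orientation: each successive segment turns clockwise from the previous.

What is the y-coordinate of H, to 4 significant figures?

-32.72

R is at the origin; RL runs at -33.8° with length 14.9, so L = (12.38, -8.289). RL ⟂ LH, so LH runs at -123.8°; with |LH| = 29.4, H = (-3.973, -32.72). So H.y = -32.72.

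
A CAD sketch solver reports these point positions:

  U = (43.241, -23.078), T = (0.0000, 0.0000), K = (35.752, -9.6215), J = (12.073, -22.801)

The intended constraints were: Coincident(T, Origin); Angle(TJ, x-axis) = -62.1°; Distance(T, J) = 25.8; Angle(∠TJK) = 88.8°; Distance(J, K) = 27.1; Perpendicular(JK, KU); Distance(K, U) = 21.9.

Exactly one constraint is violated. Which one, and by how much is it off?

Distance(K, U) = 21.9 — off by 6.50.

T = (0.00, 0.00) ✓; TJ at -62.10° ✓; |TJ| = 25.80 ✓; ∠TJK = 88.80° ✓; |JK| = 27.10 ✓; ∠(JK, KU) = 90.00° ✓; |KU| = 15.40 ✗.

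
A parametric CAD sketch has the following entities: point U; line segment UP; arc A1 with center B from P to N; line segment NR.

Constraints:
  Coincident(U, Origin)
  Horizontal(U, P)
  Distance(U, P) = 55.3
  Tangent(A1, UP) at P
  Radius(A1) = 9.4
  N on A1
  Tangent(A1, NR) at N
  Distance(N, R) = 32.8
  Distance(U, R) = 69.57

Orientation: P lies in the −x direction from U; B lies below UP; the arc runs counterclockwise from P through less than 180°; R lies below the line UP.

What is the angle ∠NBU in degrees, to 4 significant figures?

172.0°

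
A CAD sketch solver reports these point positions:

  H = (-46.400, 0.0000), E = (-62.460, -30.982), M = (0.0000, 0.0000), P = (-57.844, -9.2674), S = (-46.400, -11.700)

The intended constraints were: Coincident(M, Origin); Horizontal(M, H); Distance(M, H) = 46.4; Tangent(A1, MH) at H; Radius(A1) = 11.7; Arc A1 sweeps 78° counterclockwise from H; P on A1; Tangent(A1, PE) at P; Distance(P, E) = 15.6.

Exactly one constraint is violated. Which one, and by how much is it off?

Distance(P, E) = 15.6 — off by 6.60.

M = (0.00, 0.00) ✓; M.y = 0.00, H.y = 0.00 ✓; |MH| = 46.40 ✓; ∠(SH, HM) = 90.00° ✓; |SH| = 11.70 ✓; bearing(S→P) − bearing(S→H) = 78.00° ✓; |SP| = 11.70 ✓; ∠(SP, PE) = 90.00° ✓; |PE| = 22.20 ✗.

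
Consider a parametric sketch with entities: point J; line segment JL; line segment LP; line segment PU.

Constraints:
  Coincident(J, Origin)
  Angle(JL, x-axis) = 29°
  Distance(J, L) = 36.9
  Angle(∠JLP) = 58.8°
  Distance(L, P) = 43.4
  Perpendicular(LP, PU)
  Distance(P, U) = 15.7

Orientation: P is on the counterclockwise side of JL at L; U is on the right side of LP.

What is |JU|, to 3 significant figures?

53.1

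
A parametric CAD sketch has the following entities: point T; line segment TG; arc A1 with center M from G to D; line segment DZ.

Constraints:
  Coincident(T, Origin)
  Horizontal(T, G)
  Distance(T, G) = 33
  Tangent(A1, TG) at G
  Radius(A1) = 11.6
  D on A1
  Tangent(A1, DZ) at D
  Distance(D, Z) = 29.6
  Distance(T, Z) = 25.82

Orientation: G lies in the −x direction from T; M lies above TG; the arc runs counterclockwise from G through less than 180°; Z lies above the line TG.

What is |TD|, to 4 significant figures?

24.77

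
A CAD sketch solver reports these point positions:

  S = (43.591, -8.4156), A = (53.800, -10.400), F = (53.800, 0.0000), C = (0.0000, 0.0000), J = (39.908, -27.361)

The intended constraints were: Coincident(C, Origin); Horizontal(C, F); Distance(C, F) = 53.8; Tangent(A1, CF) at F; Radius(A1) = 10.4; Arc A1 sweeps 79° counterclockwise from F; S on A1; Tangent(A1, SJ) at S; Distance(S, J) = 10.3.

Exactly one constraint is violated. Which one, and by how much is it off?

Distance(S, J) = 10.3 — off by 9.00.

C = (0.00, 0.00) ✓; C.y = 0.00, F.y = 0.00 ✓; |CF| = 53.80 ✓; ∠(AF, FC) = 90.00° ✓; |AF| = 10.40 ✓; bearing(A→S) − bearing(A→F) = 79.00° ✓; |AS| = 10.40 ✓; ∠(AS, SJ) = 90.00° ✓; |SJ| = 19.30 ✗.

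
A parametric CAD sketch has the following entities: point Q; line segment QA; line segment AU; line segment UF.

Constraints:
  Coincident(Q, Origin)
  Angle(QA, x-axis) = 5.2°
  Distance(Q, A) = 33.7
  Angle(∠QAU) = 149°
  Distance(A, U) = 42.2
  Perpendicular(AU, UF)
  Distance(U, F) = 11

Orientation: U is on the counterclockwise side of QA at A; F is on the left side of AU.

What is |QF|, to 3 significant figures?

71.4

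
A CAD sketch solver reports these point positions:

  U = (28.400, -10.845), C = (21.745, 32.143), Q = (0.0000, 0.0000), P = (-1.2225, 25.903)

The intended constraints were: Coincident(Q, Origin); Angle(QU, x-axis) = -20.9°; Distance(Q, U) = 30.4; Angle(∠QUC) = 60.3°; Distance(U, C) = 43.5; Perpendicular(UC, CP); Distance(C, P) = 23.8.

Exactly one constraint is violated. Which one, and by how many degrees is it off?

Perpendicular(UC, CP) — off by 6.40°.

Q = (0.00, 0.00) ✓; QU at -20.90° ✓; |QU| = 30.40 ✓; ∠QUC = 60.30° ✓; |UC| = 43.50 ✓; ∠(UC, CP) = 96.40° ✗; |CP| = 23.80 ✓.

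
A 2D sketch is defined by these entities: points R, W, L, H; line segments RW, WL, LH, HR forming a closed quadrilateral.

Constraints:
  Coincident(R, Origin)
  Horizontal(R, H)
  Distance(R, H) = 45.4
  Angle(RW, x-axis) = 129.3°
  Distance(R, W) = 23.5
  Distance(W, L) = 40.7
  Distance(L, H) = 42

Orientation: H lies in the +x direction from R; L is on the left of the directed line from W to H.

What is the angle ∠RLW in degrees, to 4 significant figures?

33.24°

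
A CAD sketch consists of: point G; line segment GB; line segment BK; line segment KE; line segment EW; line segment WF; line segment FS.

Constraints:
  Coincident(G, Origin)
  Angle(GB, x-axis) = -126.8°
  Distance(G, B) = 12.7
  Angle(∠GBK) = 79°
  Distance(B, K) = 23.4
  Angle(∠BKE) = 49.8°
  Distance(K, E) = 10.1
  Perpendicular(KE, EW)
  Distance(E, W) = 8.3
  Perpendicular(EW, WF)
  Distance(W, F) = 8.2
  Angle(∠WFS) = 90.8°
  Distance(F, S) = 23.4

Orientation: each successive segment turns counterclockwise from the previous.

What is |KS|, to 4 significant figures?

15.18

EW is perpendicular to WF, so WF runs at -75.60°; with |WF| = 8.2, F = (4.948, -20.58). ∠WFS = 90.8° gives FS at 13.60° from the x-axis; with |FS| = 23.4, S = (27.69, -15.08). Then |KS| = |S − K| = 15.18.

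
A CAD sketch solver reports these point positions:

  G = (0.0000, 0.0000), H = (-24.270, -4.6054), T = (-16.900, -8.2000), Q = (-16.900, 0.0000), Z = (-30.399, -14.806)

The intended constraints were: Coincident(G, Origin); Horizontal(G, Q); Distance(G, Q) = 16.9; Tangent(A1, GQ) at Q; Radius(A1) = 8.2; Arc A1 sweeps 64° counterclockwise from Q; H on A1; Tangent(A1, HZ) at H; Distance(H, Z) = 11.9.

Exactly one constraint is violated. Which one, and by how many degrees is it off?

Tangent(A1, HZ) at H — off by 5.00°.

G = (0.00, 0.00) ✓; G.y = 0.00, Q.y = 0.00 ✓; |GQ| = 16.90 ✓; ∠(TQ, QG) = 90.00° ✓; |TQ| = 8.200 ✓; bearing(T→H) − bearing(T→Q) = 64.00° ✓; |TH| = 8.200 ✓; ∠(TH, HZ) = 95.00° ✗; |HZ| = 11.90 ✓.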